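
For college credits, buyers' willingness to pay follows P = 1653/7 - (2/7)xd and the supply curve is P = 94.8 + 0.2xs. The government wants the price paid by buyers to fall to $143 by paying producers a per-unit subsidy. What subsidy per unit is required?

Required subsidy s = $17 per unit

At a buyer price of 143, quantity demanded is 826.5 − 3.5·143 = 326.
Sellers supply 326 only when they receive Ps = 94.8 + 0.2·326 = 160.
s = Ps − Pb = 160 − 143 = 17.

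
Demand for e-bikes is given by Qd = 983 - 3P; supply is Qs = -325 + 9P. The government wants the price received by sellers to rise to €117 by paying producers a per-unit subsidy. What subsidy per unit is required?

At a seller price of 117, quantity supplied is -325 + 9·117 = 728.
Buyers absorb 728 only when they pay Pb with 983 − 3·Pb = 728, i.e. Pb = 85.
s = Ps − Pb = 117 − 85 = 32.

Required subsidy s = €32 per unit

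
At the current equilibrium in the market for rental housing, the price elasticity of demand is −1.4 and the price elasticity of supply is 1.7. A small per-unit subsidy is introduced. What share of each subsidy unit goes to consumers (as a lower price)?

For a small subsidy around the equilibrium, the benefit split depends on the relative slopes, which at a point are proportional to the elasticities.
Buyer share = εs/(εs + |εd|) = 1.7/(1.7 + 1.4) = 17/31; seller share = |εd|/(εs + |εd|) = 14/31.

Consumer share = 17/31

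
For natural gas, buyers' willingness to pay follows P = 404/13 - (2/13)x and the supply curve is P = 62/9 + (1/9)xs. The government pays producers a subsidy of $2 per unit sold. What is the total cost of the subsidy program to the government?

Government cost = 6128/31

Pre-subsidy: 404/13 - (2/13)x = 62/9 + (1/9)x gives x* = 2830/31 and P* = 528/31.
With the subsidy, sellers receive Ps = Pb + 2 for each unit, where Pb is the price buyers pay.
On the curves, Pb = 404/13 - (2/13)x and Ps = 62/9 + (1/9)x; the wedge Ps − Pb = 2 gives 62/9 + (1/9)x − (404/13 - (2/13)x) = 2, so x' = 3064/31.
Then Pb = 404/13 − (2/13)·(3064/31) = 492/31 and Ps = 62/9 + (1/9)·(3064/31) = 554/31.
Government outlay = subsidy × quantity = 2 × 3064/31 = 6128/31.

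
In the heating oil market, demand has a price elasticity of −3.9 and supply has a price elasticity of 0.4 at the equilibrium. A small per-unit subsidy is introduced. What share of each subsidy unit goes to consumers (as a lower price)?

For a small subsidy around the equilibrium, the benefit split depends on the relative slopes, which at a point are proportional to the elasticities.
Buyer share = εs/(εs + |εd|) = 0.4/(0.4 + 3.9) = 4/43; seller share = |εd|/(εs + |εd|) = 39/43.

Consumer share = 4/43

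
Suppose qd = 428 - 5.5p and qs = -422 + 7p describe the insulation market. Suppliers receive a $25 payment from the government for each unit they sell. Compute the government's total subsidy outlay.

Government cost = $3275

Pre-subsidy: 428 - 5.5p = -422 + 7p gives p* = 68, q* = 54.
With the subsidy, sellers receive ps = pb + 25 for each unit, where pb is the price buyers pay.
Supply in terms of pb becomes qs = -422 + 7(pb + 25) = -247 + 7pb. Setting this equal to demand: 428 - 5.5pb = -247 + 7pb, so pb = 54.
Sellers receive ps = 54 + 25 = 79; q' = 428 − 5.5·54 = 131.
Government outlay = subsidy × quantity = 25 × 131 = 3275.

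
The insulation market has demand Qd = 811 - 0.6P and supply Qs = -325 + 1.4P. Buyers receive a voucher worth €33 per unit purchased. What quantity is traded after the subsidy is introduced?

Pre-subsidy: 811 - 0.6P = -325 + 1.4P gives P* = 568, Q* = 470.2.
With the rebate, buyers effectively pay Pb = Ps − 33, where Ps is the price sellers receive.
Demand in terms of Ps becomes Qd = 811 − 0.6(Ps − 33) = 830.8 - 0.6Ps. Setting this equal to supply: 830.8 - 0.6Ps = -325 + 1.4Ps, so Ps = 577.9.
Buyers pay Pb = 577.9 − 33 = 544.9; Q' = -325 + 1.4·577.9 = 484.06.

Q' = 484.06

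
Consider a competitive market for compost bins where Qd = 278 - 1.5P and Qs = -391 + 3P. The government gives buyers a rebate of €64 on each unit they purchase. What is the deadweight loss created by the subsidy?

Pre-subsidy: 278 - 1.5P = -391 + 3P gives P* = 446/3, Q* = 55.
With the rebate, buyers effectively pay Pb = Ps − 64, where Ps is the price sellers receive.
Demand in terms of Ps becomes Qd = 278 − 1.5(Ps − 64) = 374 - 1.5Ps. Setting this equal to supply: 374 - 1.5Ps = -391 + 3Ps, so Ps = 170.
Buyers pay Pb = 170 − 64 = 106; Q' = -391 + 3·170 = 119.
The subsidy expands output by 119 − 55 = 64 past the efficient level; on those units the gap between marginal cost and willingness to pay runs from 0 up to 64.
DWL = ½ × 64 × 64 = 2048.

Deadweight loss = €2048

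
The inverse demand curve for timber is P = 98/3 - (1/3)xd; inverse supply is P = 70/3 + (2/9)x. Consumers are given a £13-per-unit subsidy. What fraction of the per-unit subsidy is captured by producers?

Producer share = 0.4

Pre-subsidy: 98/3 - (1/3)x = 70/3 + (2/9)x gives x* = 16.8 and P* = 406/15.
With the rebate, buyers effectively pay Pb = Ps − 13, where Ps is the price sellers receive.
On the curves, Pb = 98/3 - (1/3)x and Ps = 70/3 + (2/9)x; the wedge Ps − Pb = 13 gives 70/3 + (2/9)x − (98/3 - (1/3)x) = 13, so x' = 40.2.
Then Pb = 98/3 − (1/3)·40.2 = 289/15 and Ps = 70/3 + (2/9)·40.2 = 484/15.
Buyers' price falls by P* − Pb = 406/15 − 289/15 = 7.8; sellers' price rises by Ps − P* = 484/15 − 406/15 = 5.2.
So producers capture 5.2/13 = 0.4 of each unit of subsidy.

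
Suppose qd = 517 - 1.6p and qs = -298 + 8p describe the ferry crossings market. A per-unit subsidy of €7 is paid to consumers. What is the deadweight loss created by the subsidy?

Pre-subsidy: 517 - 1.6p = -298 + 8p gives p* = 4075/48, q* = 2287/6.
With the rebate, buyers effectively pay pb = ps − 7, where ps is the price sellers receive.
Demand in terms of ps becomes qd = 517 − 1.6(ps − 7) = 528.2 - 1.6ps. Setting this equal to supply: 528.2 - 1.6ps = -298 + 8ps, so ps = 86.0625.
Buyers pay pb = 86.0625 − 7 = 79.0625; q' = -298 + 8·86.0625 = 390.5.
The subsidy expands output by 390.5 − 2287/6 = 28/3 past the efficient level; on those units the gap between marginal cost and willingness to pay runs from 0 up to 7.
DWL = ½ × 7 × 28/3 = 98/3.

Deadweight loss = 98/3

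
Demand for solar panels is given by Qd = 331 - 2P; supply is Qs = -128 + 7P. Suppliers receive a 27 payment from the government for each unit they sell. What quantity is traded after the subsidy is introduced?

Pre-subsidy: 331 - 2P = -128 + 7P gives P* = 51, Q* = 229.
With the subsidy, sellers receive Ps = Pb + 27 for each unit, where Pb is the price buyers pay.
Supply in terms of Pb becomes Qs = -128 + 7(Pb + 27) = 61 + 7Pb. Setting this equal to demand: 331 - 2Pb = 61 + 7Pb, so Pb = 30.
Sellers receive Ps = 30 + 27 = 57; Q' = 331 − 2·30 = 271.

Q' = 271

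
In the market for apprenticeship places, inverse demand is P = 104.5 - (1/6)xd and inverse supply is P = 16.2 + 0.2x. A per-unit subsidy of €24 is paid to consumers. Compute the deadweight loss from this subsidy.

Deadweight loss = 8640/11

Pre-subsidy: 104.5 - (1/6)x = 16.2 + 0.2x gives x* = 2649/11 and P* = 708/11.
With the rebate, buyers effectively pay Pb = Ps − 24, where Ps is the price sellers receive.
On the curves, Pb = 104.5 - (1/6)x and Ps = 16.2 + 0.2x; the wedge Ps − Pb = 24 gives 16.2 + 0.2x − (104.5 - (1/6)x) = 24, so x' = 3369/11.
Then Pb = 104.5 − (1/6)·(3369/11) = 588/11 and Ps = 16.2 + 0.2·(3369/11) = 852/11.
The subsidy expands output by 3369/11 − 2649/11 = 720/11 past the efficient level; on those units the gap between marginal cost and willingness to pay runs from 0 up to 24.
DWL = ½ × 24 × 720/11 = 8640/11.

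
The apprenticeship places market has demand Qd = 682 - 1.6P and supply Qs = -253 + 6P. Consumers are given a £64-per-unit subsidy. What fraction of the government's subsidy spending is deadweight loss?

Pre-subsidy: 682 - 1.6P = -253 + 6P gives P* = 4675/38, Q* = 9218/19.
With the rebate, buyers effectively pay Pb = Ps − 64, where Ps is the price sellers receive.
Demand in terms of Ps becomes Qd = 682 − 1.6(Ps − 64) = 784.4 - 1.6Ps. Setting this equal to supply: 784.4 - 1.6Ps = -253 + 6Ps, so Ps = 136.5.
Buyers pay Pb = 136.5 − 64 = 72.5; Q' = -253 + 6·136.5 = 566.
ΔCS = ½(9218/19 + 566)(4675/38 − 72.5) = 9586560/361; ΔPS = ½(9218/19 + 566)(136.5 − 4675/38) = 2556416/361.
Government spending = 64 × 566 = 36224.
DWL = ½ × 64 × (566 − 9218/19) = 49152/19; fraction = (49152/19) / 36224 = 384/5377.

DWL / government spending = 384/5377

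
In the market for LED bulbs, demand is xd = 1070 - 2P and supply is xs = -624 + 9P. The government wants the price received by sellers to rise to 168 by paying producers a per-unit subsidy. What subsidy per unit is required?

At a seller price of 168, quantity supplied is -624 + 9·168 = 888.
Buyers absorb 888 only when they pay Pb with 1070 − 2·Pb = 888, i.e. Pb = 91.
s = Ps − Pb = 168 − 91 = 77.

Required subsidy s = 77 per unit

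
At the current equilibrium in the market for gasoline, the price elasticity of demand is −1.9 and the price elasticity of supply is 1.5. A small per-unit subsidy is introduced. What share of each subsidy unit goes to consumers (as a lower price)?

Consumer share = 15/34

For a small subsidy around the equilibrium, the benefit split depends on the relative slopes, which at a point are proportional to the elasticities.
Buyer share = εs/(εs + |εd|) = 1.5/(1.5 + 1.9) = 15/34; seller share = |εd|/(εs + |εd|) = 19/34.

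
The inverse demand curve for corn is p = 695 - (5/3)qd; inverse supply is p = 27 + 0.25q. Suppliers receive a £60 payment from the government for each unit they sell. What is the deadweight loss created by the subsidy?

Pre-subsidy: 695 - (5/3)q = 27 + 0.25q gives q* = 8016/23 and p* = 2625/23.
With the subsidy, sellers receive ps = pb + 60 for each unit, where pb is the price buyers pay.
On the curves, pb = 695 - (5/3)q and ps = 27 + 0.25q; the wedge ps − pb = 60 gives 27 + 0.25q − (695 - (5/3)q) = 60, so q' = 8736/23.
Then pb = 695 − (5/3)·(8736/23) = 1425/23 and ps = 27 + 0.25·(8736/23) = 2805/23.
The subsidy expands output by 8736/23 − 8016/23 = 720/23 past the efficient level; on those units the gap between marginal cost and willingness to pay runs from 0 up to 60.
DWL = ½ × 60 × 720/23 = 21600/23.

Deadweight loss = 21600/23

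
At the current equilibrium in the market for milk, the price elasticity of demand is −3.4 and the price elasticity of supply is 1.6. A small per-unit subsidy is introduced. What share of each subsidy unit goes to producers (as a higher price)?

For a small subsidy around the equilibrium, the benefit split depends on the relative slopes, which at a point are proportional to the elasticities.
Buyer share = εs/(εs + |εd|) = 1.6/(1.6 + 3.4) = 0.32; seller share = |εd|/(εs + |εd|) = 0.68.
So producers capture 0.68 of the subsidy.

Producer share = 0.68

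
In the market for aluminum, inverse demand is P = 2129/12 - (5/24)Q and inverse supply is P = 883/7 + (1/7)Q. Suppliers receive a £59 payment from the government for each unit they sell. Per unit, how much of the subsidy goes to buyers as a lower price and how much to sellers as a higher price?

Buyers gain £35 per unit; sellers gain £24 per unit

Pre-subsidy: 2129/12 - (5/24)Q = 883/7 + (1/7)Q gives Q* = 146 and P* = 147.
With the subsidy, sellers receive Ps = Pb + 59 for each unit, where Pb is the price buyers pay.
On the curves, Pb = 2129/12 - (5/24)Q and Ps = 883/7 + (1/7)Q; the wedge Ps − Pb = 59 gives 883/7 + (1/7)Q − (2129/12 - (5/24)Q) = 59, so Q' = 314.
Then Pb = 2129/12 − (5/24)·314 = 112 and Ps = 883/7 + (1/7)·314 = 171.
Buyers' price falls by P* − Pb = 147 − 112 = 35; sellers' price rises by Ps − P* = 171 − 147 = 24.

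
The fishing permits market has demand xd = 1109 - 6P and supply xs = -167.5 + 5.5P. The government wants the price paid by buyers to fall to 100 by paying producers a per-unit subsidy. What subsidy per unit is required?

At a buyer price of 100, quantity demanded is 1109 − 6·100 = 509.
Sellers supply 509 only when they receive Ps with -167.5 + 5.5·Ps = 509, i.e. Ps = 123.
s = Ps − Pb = 123 − 100 = 23.

Required subsidy s = 23 per unit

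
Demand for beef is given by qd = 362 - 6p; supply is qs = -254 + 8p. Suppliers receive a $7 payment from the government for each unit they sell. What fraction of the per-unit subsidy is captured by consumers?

Consumer share = 4/7

Pre-subsidy: 362 - 6p = -254 + 8p gives p* = 44, q* = 98.
With the subsidy, sellers receive ps = pb + 7 for each unit, where pb is the price buyers pay.
Supply in terms of pb becomes qs = -254 + 8(pb + 7) = -198 + 8pb. Setting this equal to demand: 362 - 6pb = -198 + 8pb, so pb = 40.
Sellers receive ps = 40 + 7 = 47; q' = 362 − 6·40 = 122.
Buyers' price falls by p* − pb = 44 − 40 = 4; sellers' price rises by ps − p* = 47 − 44 = 3.
So consumers capture 4/7 = 4/7 of each unit of subsidy.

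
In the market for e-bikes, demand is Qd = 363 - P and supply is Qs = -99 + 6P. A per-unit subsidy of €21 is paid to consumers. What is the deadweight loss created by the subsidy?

Deadweight loss = €189

Pre-subsidy: 363 - P = -99 + 6P gives P* = 66, Q* = 297.
With the rebate, buyers effectively pay Pb = Ps − 21, where Ps is the price sellers receive.
Demand in terms of Ps becomes Qd = 363 − 1(Ps − 21) = 384 - Ps. Setting this equal to supply: 384 - Ps = -99 + 6Ps, so Ps = 69.
Buyers pay Pb = 69 − 21 = 48; Q' = -99 + 6·69 = 315.
The subsidy expands output by 315 − 297 = 18 past the efficient level; on those units the gap between marginal cost and willingness to pay runs from 0 up to 21.
DWL = ½ × 21 × 18 = 189.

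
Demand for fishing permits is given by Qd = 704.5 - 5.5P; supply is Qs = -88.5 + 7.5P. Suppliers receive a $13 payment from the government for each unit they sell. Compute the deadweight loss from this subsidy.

Pre-subsidy: 704.5 - 5.5P = -88.5 + 7.5P gives P* = 61, Q* = 369.
With the subsidy, sellers receive Ps = Pb + 13 for each unit, where Pb is the price buyers pay.
Supply in terms of Pb becomes Qs = -88.5 + 7.5(Pb + 13) = 9 + 7.5Pb. Setting this equal to demand: 704.5 - 5.5Pb = 9 + 7.5Pb, so Pb = 53.5.
Sellers receive Ps = 53.5 + 13 = 66.5; Q' = 704.5 − 5.5·53.5 = 410.25.
The subsidy expands output by 410.25 − 369 = 41.25 past the efficient level; on those units the gap between marginal cost and willingness to pay runs from 0 up to 13.
DWL = ½ × 13 × 41.25 = 268.125.

Deadweight loss = $268.125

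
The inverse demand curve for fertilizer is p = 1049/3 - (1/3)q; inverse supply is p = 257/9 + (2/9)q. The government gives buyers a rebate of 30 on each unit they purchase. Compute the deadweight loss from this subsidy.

Pre-subsidy: 1049/3 - (1/3)q = 257/9 + (2/9)q gives q* = 578 and p* = 157.
With the rebate, buyers effectively pay pb = ps − 30, where ps is the price sellers receive.
On the curves, pb = 1049/3 - (1/3)q and ps = 257/9 + (2/9)q; the wedge ps − pb = 30 gives 257/9 + (2/9)q − (1049/3 - (1/3)q) = 30, so q' = 632.
Then pb = 1049/3 − (1/3)·632 = 139 and ps = 257/9 + (2/9)·632 = 169.
The subsidy expands output by 632 − 578 = 54 past the efficient level; on those units the gap between marginal cost and willingness to pay runs from 0 up to 30.
DWL = ½ × 30 × 54 = 810.

Deadweight loss = 810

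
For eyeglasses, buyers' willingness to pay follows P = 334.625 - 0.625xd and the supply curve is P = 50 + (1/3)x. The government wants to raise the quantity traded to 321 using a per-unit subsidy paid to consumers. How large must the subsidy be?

At x = 321, from the demand curve buyers pay Pb = 334.625 − 0.625·321 = 134; from the supply curve sellers need Ps = 50 + (1/3)·321 = 157.
The subsidy must fill the gap: s = Ps − Pb = 157 − 134 = 23.

Required subsidy s = 23 per unit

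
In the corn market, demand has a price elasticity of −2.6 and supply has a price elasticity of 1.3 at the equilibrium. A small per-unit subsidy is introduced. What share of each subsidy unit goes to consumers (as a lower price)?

For a small subsidy around the equilibrium, the benefit split depends on the relative slopes, which at a point are proportional to the elasticities.
Buyer share = εs/(εs + |εd|) = 1.3/(1.3 + 2.6) = 1/3; seller share = |εd|/(εs + |εd|) = 2/3.

Consumer share = 1/3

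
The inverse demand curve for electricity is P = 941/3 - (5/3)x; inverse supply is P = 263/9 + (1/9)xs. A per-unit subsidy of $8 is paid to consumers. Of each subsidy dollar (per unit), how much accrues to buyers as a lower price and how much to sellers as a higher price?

Buyers gain $7.5 per unit; sellers gain $0.5 per unit

Pre-subsidy: 941/3 - (5/3)x = 263/9 + (1/9)x gives x* = 160 and P* = 47.
With the rebate, buyers effectively pay Pb = Ps − 8, where Ps is the price sellers receive.
On the curves, Pb = 941/3 - (5/3)x and Ps = 263/9 + (1/9)x; the wedge Ps − Pb = 8 gives 263/9 + (1/9)x − (941/3 - (5/3)x) = 8, so x' = 164.5.
Then Pb = 941/3 − (5/3)·164.5 = 39.5 and Ps = 263/9 + (1/9)·164.5 = 47.5.
Buyers' price falls by P* − Pb = 47 − 39.5 = 7.5; sellers' price rises by Ps − P* = 47.5 − 47 = 0.5.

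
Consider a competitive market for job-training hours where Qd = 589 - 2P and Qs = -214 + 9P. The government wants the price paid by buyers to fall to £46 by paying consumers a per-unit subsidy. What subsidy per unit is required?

Required subsidy s = £33 per unit

At a buyer price of 46, quantity demanded is 589 − 2·46 = 497.
Sellers supply 497 only when they receive Ps with -214 + 9·Ps = 497, i.e. Ps = 79.
s = Ps − Pb = 79 − 46 = 33.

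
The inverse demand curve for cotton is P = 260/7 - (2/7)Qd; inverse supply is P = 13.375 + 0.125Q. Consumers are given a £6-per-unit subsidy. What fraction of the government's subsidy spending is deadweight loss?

DWL / government spending = 168/1667

Pre-subsidy: 260/7 - (2/7)Q = 13.375 + 0.125Q gives Q* = 1331/23 and P* = 474/23.
With the rebate, buyers effectively pay Pb = Ps − 6, where Ps is the price sellers receive.
On the curves, Pb = 260/7 - (2/7)Q and Ps = 13.375 + 0.125Q; the wedge Ps − Pb = 6 gives 13.375 + 0.125Q − (260/7 - (2/7)Q) = 6, so Q' = 1667/23.
Then Pb = 260/7 − (2/7)·(1667/23) = 378/23 and Ps = 13.375 + 0.125·(1667/23) = 516/23.
ΔCS = ½(1331/23 + 1667/23)(474/23 − 378/23) = 143904/529; ΔPS = ½(1331/23 + 1667/23)(516/23 − 474/23) = 62958/529.
Government spending = 6 × 1667/23 = 10002/23.
DWL = ½ × 6 × (1667/23 − 1331/23) = 1008/23; fraction = (1008/23) / (10002/23) = 168/1667.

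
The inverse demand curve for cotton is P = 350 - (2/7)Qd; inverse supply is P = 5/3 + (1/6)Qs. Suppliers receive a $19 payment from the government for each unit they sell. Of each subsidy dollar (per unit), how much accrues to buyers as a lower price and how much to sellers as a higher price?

Pre-subsidy: 350 - (2/7)Q = 5/3 + (1/6)Q gives Q* = 770 and P* = 130.
With the subsidy, sellers receive Ps = Pb + 19 for each unit, where Pb is the price buyers pay.
On the curves, Pb = 350 - (2/7)Q and Ps = 5/3 + (1/6)Q; the wedge Ps − Pb = 19 gives 5/3 + (1/6)Q − (350 - (2/7)Q) = 19, so Q' = 812.
Then Pb = 350 − (2/7)·812 = 118 and Ps = 5/3 + (1/6)·812 = 137.
Buyers' price falls by P* − Pb = 130 − 118 = 12; sellers' price rises by Ps − P* = 137 − 130 = 7.

Buyers gain $12 per unit; sellers gain $7 per unit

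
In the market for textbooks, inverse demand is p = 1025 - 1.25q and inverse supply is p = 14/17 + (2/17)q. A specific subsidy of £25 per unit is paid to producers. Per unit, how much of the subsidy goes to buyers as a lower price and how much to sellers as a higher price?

Buyers gain 2125/93 per unit; sellers gain 200/93 per unit

Pre-subsidy: 1025 - 1.25q = 14/17 + (2/17)q gives q* = 69644/93 and p* = 8270/93.
With the subsidy, sellers receive ps = pb + 25 for each unit, where pb is the price buyers pay.
On the curves, pb = 1025 - 1.25q and ps = 14/17 + (2/17)q; the wedge ps − pb = 25 gives 14/17 + (2/17)q − (1025 - 1.25q) = 25, so q' = 71344/93.
Then pb = 1025 − 1.25·(71344/93) = 6145/93 and ps = 14/17 + (2/17)·(71344/93) = 8470/93.
Buyers' price falls by p* − pb = 8270/93 − 6145/93 = 2125/93; sellers' price rises by ps − p* = 8470/93 − 8270/93 = 200/93.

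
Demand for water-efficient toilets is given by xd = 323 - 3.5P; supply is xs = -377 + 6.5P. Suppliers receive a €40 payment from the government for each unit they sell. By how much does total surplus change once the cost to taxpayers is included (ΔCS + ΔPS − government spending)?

Pre-subsidy: 323 - 3.5P = -377 + 6.5P gives P* = 70, x* = 78.
With the subsidy, sellers receive Ps = Pb + 40 for each unit, where Pb is the price buyers pay.
Supply in terms of Pb becomes xs = -377 + 6.5(Pb + 40) = -117 + 6.5Pb. Setting this equal to demand: 323 - 3.5Pb = -117 + 6.5Pb, so Pb = 44.
Sellers receive Ps = 44 + 40 = 84; x' = 323 − 3.5·44 = 169.
ΔCS = ½(78 + 169)(70 − 44) = 3211; ΔPS = ½(78 + 169)(84 − 70) = 1729.
Government spending = 40 × 169 = 6760.
Net change = 3211 + 1729 − 6760 = -1820. The loss equals the DWL triangle ½·40·91.

Net change in total surplus = -€1820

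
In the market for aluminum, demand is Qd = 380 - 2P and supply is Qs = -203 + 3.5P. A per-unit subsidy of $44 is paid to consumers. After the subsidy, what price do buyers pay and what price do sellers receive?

Pre-subsidy: 380 - 2P = -203 + 3.5P gives P* = 106, Q* = 168.
With the rebate, buyers effectively pay Pb = Ps − 44, where Ps is the price sellers receive.
Demand in terms of Ps becomes Qd = 380 − 2(Ps − 44) = 468 - 2Ps. Setting this equal to supply: 468 - 2Ps = -203 + 3.5Ps, so Ps = 122.
Buyers pay Pb = 122 − 44 = 78; Q' = -203 + 3.5·122 = 224.

Buyers pay $78; sellers receive $122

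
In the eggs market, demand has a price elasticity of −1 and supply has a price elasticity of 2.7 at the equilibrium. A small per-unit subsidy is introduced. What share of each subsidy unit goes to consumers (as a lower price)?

Consumer share = 27/37

For a small subsidy around the equilibrium, the benefit split depends on the relative slopes, which at a point are proportional to the elasticities.
Buyer share = εs/(εs + |εd|) = 2.7/(2.7 + 1) = 27/37; seller share = |εd|/(εs + |εd|) = 10/37.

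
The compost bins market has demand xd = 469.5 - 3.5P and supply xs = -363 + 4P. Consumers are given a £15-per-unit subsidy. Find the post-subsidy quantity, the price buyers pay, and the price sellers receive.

x' = 109; buyers pay £103; sellers receive £118

Pre-subsidy: 469.5 - 3.5P = -363 + 4P gives P* = 111, x* = 81.
With the rebate, buyers effectively pay Pb = Ps − 15, where Ps is the price sellers receive.
Demand in terms of Ps becomes xd = 469.5 − 3.5(Ps − 15) = 522 - 3.5Ps. Setting this equal to supply: 522 - 3.5Ps = -363 + 4Ps, so Ps = 118.
Buyers pay Pb = 118 − 15 = 103; x' = -363 + 4·118 = 109.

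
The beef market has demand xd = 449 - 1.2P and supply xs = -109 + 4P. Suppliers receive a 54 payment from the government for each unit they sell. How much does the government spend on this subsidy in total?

Pre-subsidy: 449 - 1.2P = -109 + 4P gives P* = 1395/13, x* = 4163/13.
With the subsidy, sellers receive Ps = Pb + 54 for each unit, where Pb is the price buyers pay.
Supply in terms of Pb becomes xs = -109 + 4(Pb + 54) = 107 + 4Pb. Setting this equal to demand: 449 - 1.2Pb = 107 + 4Pb, so Pb = 855/13.
Sellers receive Ps = 855/13 + 54 = 1557/13; x' = 449 − 1.2·(855/13) = 4811/13.
Government outlay = subsidy × quantity = 54 × 4811/13 = 259794/13.

Government cost = 259794/13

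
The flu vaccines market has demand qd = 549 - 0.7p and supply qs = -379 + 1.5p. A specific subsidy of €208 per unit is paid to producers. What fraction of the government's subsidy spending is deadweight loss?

DWL / government spending = 546/3883

Pre-subsidy: 549 - 0.7p = -379 + 1.5p gives p* = 4640/11, q* = 2791/11.
With the subsidy, sellers receive ps = pb + 208 for each unit, where pb is the price buyers pay.
Supply in terms of pb becomes qs = -379 + 1.5(pb + 208) = -67 + 1.5pb. Setting this equal to demand: 549 - 0.7pb = -67 + 1.5pb, so pb = 280.
Sellers receive ps = 280 + 208 = 488; q' = 549 − 0.7·280 = 353.
ΔCS = ½(2791/11 + 353)(4640/11 − 280) = 5205720/121; ΔPS = ½(2791/11 + 353)(488 − 4640/11) = 2429336/121.
Government spending = 208 × 353 = 73424.
DWL = ½ × 208 × (353 − 2791/11) = 113568/11; fraction = (113568/11) / 73424 = 546/3883.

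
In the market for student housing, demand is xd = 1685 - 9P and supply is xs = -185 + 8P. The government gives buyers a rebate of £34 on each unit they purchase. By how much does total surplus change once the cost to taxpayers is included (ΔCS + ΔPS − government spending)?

Net change in total surplus = -£2448

Pre-subsidy: 1685 - 9P = -185 + 8P gives P* = 110, x* = 695.
With the rebate, buyers effectively pay Pb = Ps − 34, where Ps is the price sellers receive.
Demand in terms of Ps becomes xd = 1685 − 9(Ps − 34) = 1991 - 9Ps. Setting this equal to supply: 1991 - 9Ps = -185 + 8Ps, so Ps = 128.
Buyers pay Pb = 128 − 34 = 94; x' = -185 + 8·128 = 839.
ΔCS = ½(695 + 839)(110 − 94) = 12272; ΔPS = ½(695 + 839)(128 − 110) = 13806.
Government spending = 34 × 839 = 28526.
Net change = 12272 + 13806 − 28526 = -2448. The loss equals the DWL triangle ½·34·144.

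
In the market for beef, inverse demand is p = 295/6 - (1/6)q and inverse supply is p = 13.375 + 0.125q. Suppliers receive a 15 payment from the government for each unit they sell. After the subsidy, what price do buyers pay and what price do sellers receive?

Buyers pay 141/7; sellers receive 246/7

Pre-subsidy: 295/6 - (1/6)q = 13.375 + 0.125q gives q* = 859/7 and p* = 201/7.
With the subsidy, sellers receive ps = pb + 15 for each unit, where pb is the price buyers pay.
On the curves, pb = 295/6 - (1/6)q and ps = 13.375 + 0.125q; the wedge ps − pb = 15 gives 13.375 + 0.125q − (295/6 - (1/6)q) = 15, so q' = 1219/7.
Then pb = 295/6 − (1/6)·(1219/7) = 141/7 and ps = 13.375 + 0.125·(1219/7) = 246/7.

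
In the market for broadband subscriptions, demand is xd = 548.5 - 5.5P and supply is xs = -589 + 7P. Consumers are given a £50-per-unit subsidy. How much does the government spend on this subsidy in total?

Government cost = £10100

Pre-subsidy: 548.5 - 5.5P = -589 + 7P gives P* = 91, x* = 48.
With the rebate, buyers effectively pay Pb = Ps − 50, where Ps is the price sellers receive.
Demand in terms of Ps becomes xd = 548.5 − 5.5(Ps − 50) = 823.5 - 5.5Ps. Setting this equal to supply: 823.5 - 5.5Ps = -589 + 7Ps, so Ps = 113.
Buyers pay Pb = 113 − 50 = 63; x' = -589 + 7·113 = 202.
Government outlay = subsidy × quantity = 50 × 202 = 10100.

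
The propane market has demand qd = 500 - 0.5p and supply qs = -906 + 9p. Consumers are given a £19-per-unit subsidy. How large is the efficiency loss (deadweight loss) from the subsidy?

Deadweight loss = £85.5

Pre-subsidy: 500 - 0.5p = -906 + 9p gives p* = 148, q* = 426.
With the rebate, buyers effectively pay pb = ps − 19, where ps is the price sellers receive.
Demand in terms of ps becomes qd = 500 − 0.5(ps − 19) = 509.5 - 0.5ps. Setting this equal to supply: 509.5 - 0.5ps = -906 + 9ps, so ps = 149.
Buyers pay pb = 149 − 19 = 130; q' = -906 + 9·149 = 435.
The subsidy expands output by 435 − 426 = 9 past the efficient level; on those units the gap between marginal cost and willingness to pay runs from 0 up to 19.
DWL = ½ × 19 × 9 = 85.5.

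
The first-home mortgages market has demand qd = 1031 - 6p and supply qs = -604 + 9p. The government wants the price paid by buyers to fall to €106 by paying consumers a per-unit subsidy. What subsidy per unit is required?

At a buyer price of 106, quantity demanded is 1031 − 6·106 = 395.
Sellers supply 395 only when they receive ps with -604 + 9·ps = 395, i.e. ps = 111.
s = ps − pb = 111 − 106 = 5.

Required subsidy s = €5 per unit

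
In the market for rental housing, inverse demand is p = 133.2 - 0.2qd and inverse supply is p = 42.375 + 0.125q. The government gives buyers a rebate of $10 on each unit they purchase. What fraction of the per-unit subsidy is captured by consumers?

Pre-subsidy: 133.2 - 0.2q = 42.375 + 0.125q gives q* = 3633/13 and p* = 1005/13.
With the rebate, buyers effectively pay pb = ps − 10, where ps is the price sellers receive.
On the curves, pb = 133.2 - 0.2q and ps = 42.375 + 0.125q; the wedge ps − pb = 10 gives 42.375 + 0.125q − (133.2 - 0.2q) = 10, so q' = 4033/13.
Then pb = 133.2 − 0.2·(4033/13) = 925/13 and ps = 42.375 + 0.125·(4033/13) = 1055/13.
Buyers' price falls by p* − pb = 1005/13 − 925/13 = 80/13; sellers' price rises by ps − p* = 1055/13 − 1005/13 = 50/13.
So consumers capture (80/13)/10 = 8/13 of each unit of subsidy.

Consumer share = 8/13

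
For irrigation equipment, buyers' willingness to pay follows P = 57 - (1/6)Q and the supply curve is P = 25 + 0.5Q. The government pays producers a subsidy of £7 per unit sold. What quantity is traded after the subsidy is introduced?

Q' = 58.5

Pre-subsidy: 57 - (1/6)Q = 25 + 0.5Q gives Q* = 48 and P* = 49.
With the subsidy, sellers receive Ps = Pb + 7 for each unit, where Pb is the price buyers pay.
On the curves, Pb = 57 - (1/6)Q and Ps = 25 + 0.5Q; the wedge Ps − Pb = 7 gives 25 + 0.5Q − (57 - (1/6)Q) = 7, so Q' = 58.5.
Then Pb = 57 − (1/6)·58.5 = 47.25 and Ps = 25 + 0.5·58.5 = 54.25.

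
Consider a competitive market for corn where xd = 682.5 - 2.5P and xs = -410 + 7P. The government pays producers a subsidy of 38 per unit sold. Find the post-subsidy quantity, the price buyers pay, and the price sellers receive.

Pre-subsidy: 682.5 - 2.5P = -410 + 7P gives P* = 115, x* = 395.
With the subsidy, sellers receive Ps = Pb + 38 for each unit, where Pb is the price buyers pay.
Supply in terms of Pb becomes xs = -410 + 7(Pb + 38) = -144 + 7Pb. Setting this equal to demand: 682.5 - 2.5Pb = -144 + 7Pb, so Pb = 87.
Sellers receive Ps = 87 + 38 = 125; x' = 682.5 − 2.5·87 = 465.

x' = 465; buyers pay 87; sellers receive 125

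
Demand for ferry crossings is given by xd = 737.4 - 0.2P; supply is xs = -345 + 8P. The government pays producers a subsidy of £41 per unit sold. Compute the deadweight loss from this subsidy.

Deadweight loss = £164

Pre-subsidy: 737.4 - 0.2P = -345 + 8P gives P* = 132, x* = 711.
With the subsidy, sellers receive Ps = Pb + 41 for each unit, where Pb is the price buyers pay.
Supply in terms of Pb becomes xs = -345 + 8(Pb + 41) = -17 + 8Pb. Setting this equal to demand: 737.4 - 0.2Pb = -17 + 8Pb, so Pb = 92.
Sellers receive Ps = 92 + 41 = 133; x' = 737.4 − 0.2·92 = 719.
The subsidy expands output by 719 − 711 = 8 past the efficient level; on those units the gap between marginal cost and willingness to pay runs from 0 up to 41.
DWL = ½ × 41 × 8 = 164.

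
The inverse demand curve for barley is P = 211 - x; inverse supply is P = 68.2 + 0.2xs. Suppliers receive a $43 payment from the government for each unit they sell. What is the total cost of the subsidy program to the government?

Pre-subsidy: 211 - x = 68.2 + 0.2x gives x* = 119 and P* = 92.
With the subsidy, sellers receive Ps = Pb + 43 for each unit, where Pb is the price buyers pay.
On the curves, Pb = 211 - x and Ps = 68.2 + 0.2x; the wedge Ps − Pb = 43 gives 68.2 + 0.2x − (211 - x) = 43, so x' = 929/6.
Then Pb = 211 − 1·(929/6) = 337/6 and Ps = 68.2 + 0.2·(929/6) = 595/6.
Government outlay = subsidy × quantity = 43 × 929/6 = 39947/6.

Government cost = 39947/6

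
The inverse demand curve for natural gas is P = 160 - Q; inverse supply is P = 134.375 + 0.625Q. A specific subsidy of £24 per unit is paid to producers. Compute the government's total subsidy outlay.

Pre-subsidy: 160 - Q = 134.375 + 0.625Q gives Q* = 205/13 and P* = 1875/13.
With the subsidy, sellers receive Ps = Pb + 24 for each unit, where Pb is the price buyers pay.
On the curves, Pb = 160 - Q and Ps = 134.375 + 0.625Q; the wedge Ps − Pb = 24 gives 134.375 + 0.625Q − (160 - Q) = 24, so Q' = 397/13.
Then Pb = 160 − 1·(397/13) = 1683/13 and Ps = 134.375 + 0.625·(397/13) = 1995/13.
Government outlay = subsidy × quantity = 24 × 397/13 = 9528/13.

Government cost = 9528/13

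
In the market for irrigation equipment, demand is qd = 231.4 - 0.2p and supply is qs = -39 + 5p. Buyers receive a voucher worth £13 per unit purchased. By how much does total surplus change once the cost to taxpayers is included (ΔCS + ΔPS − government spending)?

Net change in total surplus = -£16.25

Pre-subsidy: 231.4 - 0.2p = -39 + 5p gives p* = 52, q* = 221.
With the rebate, buyers effectively pay pb = ps − 13, where ps is the price sellers receive.
Demand in terms of ps becomes qd = 231.4 − 0.2(ps − 13) = 234 - 0.2ps. Setting this equal to supply: 234 - 0.2ps = -39 + 5ps, so ps = 52.5.
Buyers pay pb = 52.5 − 13 = 39.5; q' = -39 + 5·52.5 = 223.5.
ΔCS = ½(221 + 223.5)(52 − 39.5) = 2778.125; ΔPS = ½(221 + 223.5)(52.5 − 52) = 111.125.
Government spending = 13 × 223.5 = 2905.5.
Net change = 2778.125 + 111.125 − 2905.5 = -16.25. The loss equals the DWL triangle ½·13·2.5.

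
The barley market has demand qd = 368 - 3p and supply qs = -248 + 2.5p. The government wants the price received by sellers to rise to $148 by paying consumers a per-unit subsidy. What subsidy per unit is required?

At a seller price of 148, quantity supplied is -248 + 2.5·148 = 122.
Buyers absorb 122 only when they pay pb with 368 − 3·pb = 122, i.e. pb = 82.
s = ps − pb = 148 − 82 = 66.

Required subsidy s = $66 per unit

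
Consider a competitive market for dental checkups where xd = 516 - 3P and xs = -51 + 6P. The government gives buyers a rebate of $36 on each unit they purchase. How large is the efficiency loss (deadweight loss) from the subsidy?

Pre-subsidy: 516 - 3P = -51 + 6P gives P* = 63, x* = 327.
With the rebate, buyers effectively pay Pb = Ps − 36, where Ps is the price sellers receive.
Demand in terms of Ps becomes xd = 516 − 3(Ps − 36) = 624 - 3Ps. Setting this equal to supply: 624 - 3Ps = -51 + 6Ps, so Ps = 75.
Buyers pay Pb = 75 − 36 = 39; x' = -51 + 6·75 = 399.
The subsidy expands output by 399 − 327 = 72 past the efficient level; on those units the gap between marginal cost and willingness to pay runs from 0 up to 36.
DWL = ½ × 36 × 72 = 1296.

Deadweight loss = $1296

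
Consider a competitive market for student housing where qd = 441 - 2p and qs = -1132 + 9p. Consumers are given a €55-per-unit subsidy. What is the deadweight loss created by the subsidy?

Pre-subsidy: 441 - 2p = -1132 + 9p gives p* = 143, q* = 155.
With the rebate, buyers effectively pay pb = ps − 55, where ps is the price sellers receive.
Demand in terms of ps becomes qd = 441 − 2(ps − 55) = 551 - 2ps. Setting this equal to supply: 551 - 2ps = -1132 + 9ps, so ps = 153.
Buyers pay pb = 153 − 55 = 98; q' = -1132 + 9·153 = 245.
The subsidy expands output by 245 − 155 = 90 past the efficient level; on those units the gap between marginal cost and willingness to pay runs from 0 up to 55.
DWL = ½ × 55 × 90 = 2475.

Deadweight loss = €2475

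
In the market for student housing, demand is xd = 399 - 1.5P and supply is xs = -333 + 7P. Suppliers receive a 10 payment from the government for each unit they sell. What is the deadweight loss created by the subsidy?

Deadweight loss = 1050/17

Pre-subsidy: 399 - 1.5P = -333 + 7P gives P* = 1464/17, x* = 4587/17.
With the subsidy, sellers receive Ps = Pb + 10 for each unit, where Pb is the price buyers pay.
Supply in terms of Pb becomes xs = -333 + 7(Pb + 10) = -263 + 7Pb. Setting this equal to demand: 399 - 1.5Pb = -263 + 7Pb, so Pb = 1324/17.
Sellers receive Ps = 1324/17 + 10 = 1494/17; x' = 399 − 1.5·(1324/17) = 4797/17.
The subsidy expands output by 4797/17 − 4587/17 = 210/17 past the efficient level; on those units the gap between marginal cost and willingness to pay runs from 0 up to 10.
DWL = ½ × 10 × 210/17 = 1050/17.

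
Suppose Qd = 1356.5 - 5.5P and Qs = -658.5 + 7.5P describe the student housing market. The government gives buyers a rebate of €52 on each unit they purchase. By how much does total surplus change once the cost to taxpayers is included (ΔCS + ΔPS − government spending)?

Pre-subsidy: 1356.5 - 5.5P = -658.5 + 7.5P gives P* = 155, Q* = 504.
With the rebate, buyers effectively pay Pb = Ps − 52, where Ps is the price sellers receive.
Demand in terms of Ps becomes Qd = 1356.5 − 5.5(Ps − 52) = 1642.5 - 5.5Ps. Setting this equal to supply: 1642.5 - 5.5Ps = -658.5 + 7.5Ps, so Ps = 177.
Buyers pay Pb = 177 − 52 = 125; Q' = -658.5 + 7.5·177 = 669.
ΔCS = ½(504 + 669)(155 − 125) = 17595; ΔPS = ½(504 + 669)(177 − 155) = 12903.
Government spending = 52 × 669 = 34788.
Net change = 17595 + 12903 − 34788 = -4290. The loss equals the DWL triangle ½·52·165.

Net change in total surplus = -€4290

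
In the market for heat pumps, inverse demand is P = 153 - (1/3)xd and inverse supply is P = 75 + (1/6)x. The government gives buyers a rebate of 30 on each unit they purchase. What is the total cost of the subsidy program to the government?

Government cost = 6480

Pre-subsidy: 153 - (1/3)x = 75 + (1/6)x gives x* = 156 and P* = 101.
With the rebate, buyers effectively pay Pb = Ps − 30, where Ps is the price sellers receive.
On the curves, Pb = 153 - (1/3)x and Ps = 75 + (1/6)x; the wedge Ps − Pb = 30 gives 75 + (1/6)x − (153 - (1/3)x) = 30, so x' = 216.
Then Pb = 153 − (1/3)·216 = 81 and Ps = 75 + (1/6)·216 = 111.
Government outlay = subsidy × quantity = 30 × 216 = 6480.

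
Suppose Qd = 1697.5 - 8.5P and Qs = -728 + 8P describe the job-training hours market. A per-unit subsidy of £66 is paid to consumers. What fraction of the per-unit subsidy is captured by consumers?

Consumer share = 16/33

Pre-subsidy: 1697.5 - 8.5P = -728 + 8P gives P* = 147, Q* = 448.
With the rebate, buyers effectively pay Pb = Ps − 66, where Ps is the price sellers receive.
Demand in terms of Ps becomes Qd = 1697.5 − 8.5(Ps − 66) = 2258.5 - 8.5Ps. Setting this equal to supply: 2258.5 - 8.5Ps = -728 + 8Ps, so Ps = 181.
Buyers pay Pb = 181 − 66 = 115; Q' = -728 + 8·181 = 720.
Buyers' price falls by P* − Pb = 147 − 115 = 32; sellers' price rises by Ps − P* = 181 − 147 = 34.
So consumers capture 32/66 = 16/33 of each unit of subsidy.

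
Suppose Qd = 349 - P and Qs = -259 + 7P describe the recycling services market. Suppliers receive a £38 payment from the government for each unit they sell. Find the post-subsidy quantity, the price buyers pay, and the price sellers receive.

Pre-subsidy: 349 - P = -259 + 7P gives P* = 76, Q* = 273.
With the subsidy, sellers receive Ps = Pb + 38 for each unit, where Pb is the price buyers pay.
Supply in terms of Pb becomes Qs = -259 + 7(Pb + 38) = 7 + 7Pb. Setting this equal to demand: 349 - Pb = 7 + 7Pb, so Pb = 42.75.
Sellers receive Ps = 42.75 + 38 = 80.75; Q' = 349 − 1·42.75 = 306.25.

Q' = 306.25; buyers pay £42.75; sellers receive £80.75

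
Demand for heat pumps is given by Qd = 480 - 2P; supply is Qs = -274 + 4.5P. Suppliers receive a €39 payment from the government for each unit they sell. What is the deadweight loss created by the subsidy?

Pre-subsidy: 480 - 2P = -274 + 4.5P gives P* = 116, Q* = 248.
With the subsidy, sellers receive Ps = Pb + 39 for each unit, where Pb is the price buyers pay.
Supply in terms of Pb becomes Qs = -274 + 4.5(Pb + 39) = -98.5 + 4.5Pb. Setting this equal to demand: 480 - 2Pb = -98.5 + 4.5Pb, so Pb = 89.
Sellers receive Ps = 89 + 39 = 128; Q' = 480 − 2·89 = 302.
The subsidy expands output by 302 − 248 = 54 past the efficient level; on those units the gap between marginal cost and willingness to pay runs from 0 up to 39.
DWL = ½ × 39 × 54 = 1053.

Deadweight loss = €1053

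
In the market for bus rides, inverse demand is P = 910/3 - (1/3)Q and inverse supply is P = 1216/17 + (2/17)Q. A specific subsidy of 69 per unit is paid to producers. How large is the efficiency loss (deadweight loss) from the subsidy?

Deadweight loss = 5278.5

Pre-subsidy: 910/3 - (1/3)Q = 1216/17 + (2/17)Q gives Q* = 514 and P* = 132.
With the subsidy, sellers receive Ps = Pb + 69 for each unit, where Pb is the price buyers pay.
On the curves, Pb = 910/3 - (1/3)Q and Ps = 1216/17 + (2/17)Q; the wedge Ps − Pb = 69 gives 1216/17 + (2/17)Q − (910/3 - (1/3)Q) = 69, so Q' = 667.
Then Pb = 910/3 − (1/3)·667 = 81 and Ps = 1216/17 + (2/17)·667 = 150.
The subsidy expands output by 667 − 514 = 153 past the efficient level; on those units the gap between marginal cost and willingness to pay runs from 0 up to 69.
DWL = ½ × 69 × 153 = 5278.5.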